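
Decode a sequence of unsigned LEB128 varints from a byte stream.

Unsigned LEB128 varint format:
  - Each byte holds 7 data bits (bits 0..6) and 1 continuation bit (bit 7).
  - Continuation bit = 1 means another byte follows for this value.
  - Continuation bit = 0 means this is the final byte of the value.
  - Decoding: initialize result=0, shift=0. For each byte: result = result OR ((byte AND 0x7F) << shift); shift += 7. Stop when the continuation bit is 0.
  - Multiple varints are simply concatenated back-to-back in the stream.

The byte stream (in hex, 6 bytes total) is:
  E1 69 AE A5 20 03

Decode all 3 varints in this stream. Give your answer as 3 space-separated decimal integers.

Answer: 13537 529070 3

Derivation:
  byte[0]=0xE1 cont=1 payload=0x61=97: acc |= 97<<0 -> acc=97 shift=7
  byte[1]=0x69 cont=0 payload=0x69=105: acc |= 105<<7 -> acc=13537 shift=14 [end]
Varint 1: bytes[0:2] = E1 69 -> value 13537 (2 byte(s))
  byte[2]=0xAE cont=1 payload=0x2E=46: acc |= 46<<0 -> acc=46 shift=7
  byte[3]=0xA5 cont=1 payload=0x25=37: acc |= 37<<7 -> acc=4782 shift=14
  byte[4]=0x20 cont=0 payload=0x20=32: acc |= 32<<14 -> acc=529070 shift=21 [end]
Varint 2: bytes[2:5] = AE A5 20 -> value 529070 (3 byte(s))
  byte[5]=0x03 cont=0 payload=0x03=3: acc |= 3<<0 -> acc=3 shift=7 [end]
Varint 3: bytes[5:6] = 03 -> value 3 (1 byte(s))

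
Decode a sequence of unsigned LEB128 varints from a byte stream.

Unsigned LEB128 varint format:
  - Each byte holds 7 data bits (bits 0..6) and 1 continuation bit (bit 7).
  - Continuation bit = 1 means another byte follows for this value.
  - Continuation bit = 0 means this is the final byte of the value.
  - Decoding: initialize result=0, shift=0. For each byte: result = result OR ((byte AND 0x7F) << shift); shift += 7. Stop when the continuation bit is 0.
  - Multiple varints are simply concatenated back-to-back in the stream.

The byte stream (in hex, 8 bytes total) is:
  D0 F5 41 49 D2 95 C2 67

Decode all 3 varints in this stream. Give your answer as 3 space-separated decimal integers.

  byte[0]=0xD0 cont=1 payload=0x50=80: acc |= 80<<0 -> acc=80 shift=7
  byte[1]=0xF5 cont=1 payload=0x75=117: acc |= 117<<7 -> acc=15056 shift=14
  byte[2]=0x41 cont=0 payload=0x41=65: acc |= 65<<14 -> acc=1080016 shift=21 [end]
Varint 1: bytes[0:3] = D0 F5 41 -> value 1080016 (3 byte(s))
  byte[3]=0x49 cont=0 payload=0x49=73: acc |= 73<<0 -> acc=73 shift=7 [end]
Varint 2: bytes[3:4] = 49 -> value 73 (1 byte(s))
  byte[4]=0xD2 cont=1 payload=0x52=82: acc |= 82<<0 -> acc=82 shift=7
  byte[5]=0x95 cont=1 payload=0x15=21: acc |= 21<<7 -> acc=2770 shift=14
  byte[6]=0xC2 cont=1 payload=0x42=66: acc |= 66<<14 -> acc=1084114 shift=21
  byte[7]=0x67 cont=0 payload=0x67=103: acc |= 103<<21 -> acc=217090770 shift=28 [end]
Varint 3: bytes[4:8] = D2 95 C2 67 -> value 217090770 (4 byte(s))

Answer: 1080016 73 217090770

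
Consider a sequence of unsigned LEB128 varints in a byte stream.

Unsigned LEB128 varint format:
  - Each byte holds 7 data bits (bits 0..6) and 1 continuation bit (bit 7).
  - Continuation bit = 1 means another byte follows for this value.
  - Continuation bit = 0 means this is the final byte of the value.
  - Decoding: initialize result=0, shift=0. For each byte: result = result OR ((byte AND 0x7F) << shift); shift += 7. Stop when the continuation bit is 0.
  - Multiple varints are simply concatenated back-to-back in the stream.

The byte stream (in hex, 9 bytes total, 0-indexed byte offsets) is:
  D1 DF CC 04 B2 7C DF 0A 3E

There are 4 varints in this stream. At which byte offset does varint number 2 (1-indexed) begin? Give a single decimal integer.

  byte[0]=0xD1 cont=1 payload=0x51=81: acc |= 81<<0 -> acc=81 shift=7
  byte[1]=0xDF cont=1 payload=0x5F=95: acc |= 95<<7 -> acc=12241 shift=14
  byte[2]=0xCC cont=1 payload=0x4C=76: acc |= 76<<14 -> acc=1257425 shift=21
  byte[3]=0x04 cont=0 payload=0x04=4: acc |= 4<<21 -> acc=9646033 shift=28 [end]
Varint 1: bytes[0:4] = D1 DF CC 04 -> value 9646033 (4 byte(s))
  byte[4]=0xB2 cont=1 payload=0x32=50: acc |= 50<<0 -> acc=50 shift=7
  byte[5]=0x7C cont=0 payload=0x7C=124: acc |= 124<<7 -> acc=15922 shift=14 [end]
Varint 2: bytes[4:6] = B2 7C -> value 15922 (2 byte(s))
  byte[6]=0xDF cont=1 payload=0x5F=95: acc |= 95<<0 -> acc=95 shift=7
  byte[7]=0x0A cont=0 payload=0x0A=10: acc |= 10<<7 -> acc=1375 shift=14 [end]
Varint 3: bytes[6:8] = DF 0A -> value 1375 (2 byte(s))
  byte[8]=0x3E cont=0 payload=0x3E=62: acc |= 62<<0 -> acc=62 shift=7 [end]
Varint 4: bytes[8:9] = 3E -> value 62 (1 byte(s))

Answer: 4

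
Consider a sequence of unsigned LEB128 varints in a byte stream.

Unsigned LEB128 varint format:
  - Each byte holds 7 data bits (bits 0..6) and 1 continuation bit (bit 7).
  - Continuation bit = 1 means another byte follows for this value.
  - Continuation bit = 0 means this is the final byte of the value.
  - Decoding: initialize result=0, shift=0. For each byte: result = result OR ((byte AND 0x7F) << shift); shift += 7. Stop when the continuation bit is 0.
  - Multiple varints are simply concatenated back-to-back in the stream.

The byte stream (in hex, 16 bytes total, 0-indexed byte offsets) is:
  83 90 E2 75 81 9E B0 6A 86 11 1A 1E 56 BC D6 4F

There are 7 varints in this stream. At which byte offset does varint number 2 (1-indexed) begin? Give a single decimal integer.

  byte[0]=0x83 cont=1 payload=0x03=3: acc |= 3<<0 -> acc=3 shift=7
  byte[1]=0x90 cont=1 payload=0x10=16: acc |= 16<<7 -> acc=2051 shift=14
  byte[2]=0xE2 cont=1 payload=0x62=98: acc |= 98<<14 -> acc=1607683 shift=21
  byte[3]=0x75 cont=0 payload=0x75=117: acc |= 117<<21 -> acc=246974467 shift=28 [end]
Varint 1: bytes[0:4] = 83 90 E2 75 -> value 246974467 (4 byte(s))
  byte[4]=0x81 cont=1 payload=0x01=1: acc |= 1<<0 -> acc=1 shift=7
  byte[5]=0x9E cont=1 payload=0x1E=30: acc |= 30<<7 -> acc=3841 shift=14
  byte[6]=0xB0 cont=1 payload=0x30=48: acc |= 48<<14 -> acc=790273 shift=21
  byte[7]=0x6A cont=0 payload=0x6A=106: acc |= 106<<21 -> acc=223088385 shift=28 [end]
Varint 2: bytes[4:8] = 81 9E B0 6A -> value 223088385 (4 byte(s))
  byte[8]=0x86 cont=1 payload=0x06=6: acc |= 6<<0 -> acc=6 shift=7
  byte[9]=0x11 cont=0 payload=0x11=17: acc |= 17<<7 -> acc=2182 shift=14 [end]
Varint 3: bytes[8:10] = 86 11 -> value 2182 (2 byte(s))
  byte[10]=0x1A cont=0 payload=0x1A=26: acc |= 26<<0 -> acc=26 shift=7 [end]
Varint 4: bytes[10:11] = 1A -> value 26 (1 byte(s))
  byte[11]=0x1E cont=0 payload=0x1E=30: acc |= 30<<0 -> acc=30 shift=7 [end]
Varint 5: bytes[11:12] = 1E -> value 30 (1 byte(s))
  byte[12]=0x56 cont=0 payload=0x56=86: acc |= 86<<0 -> acc=86 shift=7 [end]
Varint 6: bytes[12:13] = 56 -> value 86 (1 byte(s))
  byte[13]=0xBC cont=1 payload=0x3C=60: acc |= 60<<0 -> acc=60 shift=7
  byte[14]=0xD6 cont=1 payload=0x56=86: acc |= 86<<7 -> acc=11068 shift=14
  byte[15]=0x4F cont=0 payload=0x4F=79: acc |= 79<<14 -> acc=1305404 shift=21 [end]
Varint 7: bytes[13:16] = BC D6 4F -> value 1305404 (3 byte(s))

Answer: 4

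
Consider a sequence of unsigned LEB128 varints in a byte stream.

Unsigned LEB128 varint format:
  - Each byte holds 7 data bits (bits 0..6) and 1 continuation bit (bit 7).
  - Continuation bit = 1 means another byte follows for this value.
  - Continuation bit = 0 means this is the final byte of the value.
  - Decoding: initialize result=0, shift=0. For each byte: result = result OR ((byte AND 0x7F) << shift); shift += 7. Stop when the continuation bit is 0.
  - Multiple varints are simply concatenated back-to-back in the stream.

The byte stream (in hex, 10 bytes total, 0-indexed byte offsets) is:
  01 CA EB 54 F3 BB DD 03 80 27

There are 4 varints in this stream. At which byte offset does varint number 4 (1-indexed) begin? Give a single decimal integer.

Answer: 8

Derivation:
  byte[0]=0x01 cont=0 payload=0x01=1: acc |= 1<<0 -> acc=1 shift=7 [end]
Varint 1: bytes[0:1] = 01 -> value 1 (1 byte(s))
  byte[1]=0xCA cont=1 payload=0x4A=74: acc |= 74<<0 -> acc=74 shift=7
  byte[2]=0xEB cont=1 payload=0x6B=107: acc |= 107<<7 -> acc=13770 shift=14
  byte[3]=0x54 cont=0 payload=0x54=84: acc |= 84<<14 -> acc=1390026 shift=21 [end]
Varint 2: bytes[1:4] = CA EB 54 -> value 1390026 (3 byte(s))
  byte[4]=0xF3 cont=1 payload=0x73=115: acc |= 115<<0 -> acc=115 shift=7
  byte[5]=0xBB cont=1 payload=0x3B=59: acc |= 59<<7 -> acc=7667 shift=14
  byte[6]=0xDD cont=1 payload=0x5D=93: acc |= 93<<14 -> acc=1531379 shift=21
  byte[7]=0x03 cont=0 payload=0x03=3: acc |= 3<<21 -> acc=7822835 shift=28 [end]
Varint 3: bytes[4:8] = F3 BB DD 03 -> value 7822835 (4 byte(s))
  byte[8]=0x80 cont=1 payload=0x00=0: acc |= 0<<0 -> acc=0 shift=7
  byte[9]=0x27 cont=0 payload=0x27=39: acc |= 39<<7 -> acc=4992 shift=14 [end]
Varint 4: bytes[8:10] = 80 27 -> value 4992 (2 byte(s))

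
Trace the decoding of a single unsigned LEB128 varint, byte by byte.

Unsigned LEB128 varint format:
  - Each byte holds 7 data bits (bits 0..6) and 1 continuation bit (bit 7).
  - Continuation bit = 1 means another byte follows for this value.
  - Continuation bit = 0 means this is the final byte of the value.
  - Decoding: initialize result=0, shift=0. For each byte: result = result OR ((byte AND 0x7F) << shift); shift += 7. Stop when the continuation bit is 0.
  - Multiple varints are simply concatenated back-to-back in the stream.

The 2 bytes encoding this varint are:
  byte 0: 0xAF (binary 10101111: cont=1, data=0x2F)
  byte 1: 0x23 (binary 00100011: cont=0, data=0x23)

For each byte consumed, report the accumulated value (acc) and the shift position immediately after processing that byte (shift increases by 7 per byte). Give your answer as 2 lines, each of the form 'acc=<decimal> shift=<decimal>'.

byte 0=0xAF: payload=0x2F=47, contrib = 47<<0 = 47; acc -> 47, shift -> 7
byte 1=0x23: payload=0x23=35, contrib = 35<<7 = 4480; acc -> 4527, shift -> 14

Answer: acc=47 shift=7
acc=4527 shift=14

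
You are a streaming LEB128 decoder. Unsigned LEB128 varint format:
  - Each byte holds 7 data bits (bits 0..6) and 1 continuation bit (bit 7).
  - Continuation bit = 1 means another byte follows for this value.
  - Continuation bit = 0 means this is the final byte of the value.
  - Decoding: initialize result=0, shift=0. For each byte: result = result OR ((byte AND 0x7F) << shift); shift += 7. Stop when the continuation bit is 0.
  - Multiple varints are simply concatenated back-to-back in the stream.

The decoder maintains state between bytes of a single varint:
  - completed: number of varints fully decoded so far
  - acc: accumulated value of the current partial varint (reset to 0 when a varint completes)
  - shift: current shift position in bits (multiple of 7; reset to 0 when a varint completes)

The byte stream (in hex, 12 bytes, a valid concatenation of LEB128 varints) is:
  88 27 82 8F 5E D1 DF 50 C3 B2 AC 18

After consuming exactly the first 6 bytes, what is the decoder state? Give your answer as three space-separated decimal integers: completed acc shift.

Answer: 2 81 7

Derivation:
byte[0]=0x88 cont=1 payload=0x08: acc |= 8<<0 -> completed=0 acc=8 shift=7
byte[1]=0x27 cont=0 payload=0x27: varint #1 complete (value=5000); reset -> completed=1 acc=0 shift=0
byte[2]=0x82 cont=1 payload=0x02: acc |= 2<<0 -> completed=1 acc=2 shift=7
byte[3]=0x8F cont=1 payload=0x0F: acc |= 15<<7 -> completed=1 acc=1922 shift=14
byte[4]=0x5E cont=0 payload=0x5E: varint #2 complete (value=1542018); reset -> completed=2 acc=0 shift=0
byte[5]=0xD1 cont=1 payload=0x51: acc |= 81<<0 -> completed=2 acc=81 shift=7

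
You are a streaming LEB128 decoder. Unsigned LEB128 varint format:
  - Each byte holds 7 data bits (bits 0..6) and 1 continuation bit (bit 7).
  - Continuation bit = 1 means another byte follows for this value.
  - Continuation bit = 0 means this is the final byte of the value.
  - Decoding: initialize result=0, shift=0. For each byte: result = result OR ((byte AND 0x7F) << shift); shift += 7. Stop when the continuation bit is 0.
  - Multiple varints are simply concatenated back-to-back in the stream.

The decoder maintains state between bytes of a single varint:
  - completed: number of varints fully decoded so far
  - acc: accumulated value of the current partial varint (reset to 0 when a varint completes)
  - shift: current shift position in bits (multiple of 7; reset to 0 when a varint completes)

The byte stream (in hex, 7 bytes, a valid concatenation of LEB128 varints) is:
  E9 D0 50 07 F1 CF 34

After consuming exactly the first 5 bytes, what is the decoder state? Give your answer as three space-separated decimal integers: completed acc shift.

Answer: 2 113 7

Derivation:
byte[0]=0xE9 cont=1 payload=0x69: acc |= 105<<0 -> completed=0 acc=105 shift=7
byte[1]=0xD0 cont=1 payload=0x50: acc |= 80<<7 -> completed=0 acc=10345 shift=14
byte[2]=0x50 cont=0 payload=0x50: varint #1 complete (value=1321065); reset -> completed=1 acc=0 shift=0
byte[3]=0x07 cont=0 payload=0x07: varint #2 complete (value=7); reset -> completed=2 acc=0 shift=0
byte[4]=0xF1 cont=1 payload=0x71: acc |= 113<<0 -> completed=2 acc=113 shift=7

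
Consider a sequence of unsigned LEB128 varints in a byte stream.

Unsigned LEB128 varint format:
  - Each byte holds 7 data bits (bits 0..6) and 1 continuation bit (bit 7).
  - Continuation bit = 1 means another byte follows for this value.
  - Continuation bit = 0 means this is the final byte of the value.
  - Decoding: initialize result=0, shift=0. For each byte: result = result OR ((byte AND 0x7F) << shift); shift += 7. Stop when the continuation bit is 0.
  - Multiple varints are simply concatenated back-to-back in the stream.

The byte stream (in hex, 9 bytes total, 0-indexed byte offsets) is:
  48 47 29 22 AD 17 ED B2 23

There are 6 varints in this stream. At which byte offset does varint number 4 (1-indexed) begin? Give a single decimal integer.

  byte[0]=0x48 cont=0 payload=0x48=72: acc |= 72<<0 -> acc=72 shift=7 [end]
Varint 1: bytes[0:1] = 48 -> value 72 (1 byte(s))
  byte[1]=0x47 cont=0 payload=0x47=71: acc |= 71<<0 -> acc=71 shift=7 [end]
Varint 2: bytes[1:2] = 47 -> value 71 (1 byte(s))
  byte[2]=0x29 cont=0 payload=0x29=41: acc |= 41<<0 -> acc=41 shift=7 [end]
Varint 3: bytes[2:3] = 29 -> value 41 (1 byte(s))
  byte[3]=0x22 cont=0 payload=0x22=34: acc |= 34<<0 -> acc=34 shift=7 [end]
Varint 4: bytes[3:4] = 22 -> value 34 (1 byte(s))
  byte[4]=0xAD cont=1 payload=0x2D=45: acc |= 45<<0 -> acc=45 shift=7
  byte[5]=0x17 cont=0 payload=0x17=23: acc |= 23<<7 -> acc=2989 shift=14 [end]
Varint 5: bytes[4:6] = AD 17 -> value 2989 (2 byte(s))
  byte[6]=0xED cont=1 payload=0x6D=109: acc |= 109<<0 -> acc=109 shift=7
  byte[7]=0xB2 cont=1 payload=0x32=50: acc |= 50<<7 -> acc=6509 shift=14
  byte[8]=0x23 cont=0 payload=0x23=35: acc |= 35<<14 -> acc=579949 shift=21 [end]
Varint 6: bytes[6:9] = ED B2 23 -> value 579949 (3 byte(s))

Answer: 3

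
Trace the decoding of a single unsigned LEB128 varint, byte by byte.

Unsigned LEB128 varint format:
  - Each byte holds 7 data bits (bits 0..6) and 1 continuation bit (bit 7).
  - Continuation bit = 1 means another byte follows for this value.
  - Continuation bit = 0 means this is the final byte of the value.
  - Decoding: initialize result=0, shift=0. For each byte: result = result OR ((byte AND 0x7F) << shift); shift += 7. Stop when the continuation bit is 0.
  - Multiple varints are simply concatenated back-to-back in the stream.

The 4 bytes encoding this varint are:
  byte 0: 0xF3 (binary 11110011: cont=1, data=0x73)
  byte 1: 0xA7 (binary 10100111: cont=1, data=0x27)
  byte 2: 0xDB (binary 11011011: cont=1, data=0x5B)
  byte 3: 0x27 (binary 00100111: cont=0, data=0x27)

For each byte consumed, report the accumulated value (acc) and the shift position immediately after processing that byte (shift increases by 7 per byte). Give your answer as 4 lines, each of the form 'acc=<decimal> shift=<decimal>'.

byte 0=0xF3: payload=0x73=115, contrib = 115<<0 = 115; acc -> 115, shift -> 7
byte 1=0xA7: payload=0x27=39, contrib = 39<<7 = 4992; acc -> 5107, shift -> 14
byte 2=0xDB: payload=0x5B=91, contrib = 91<<14 = 1490944; acc -> 1496051, shift -> 21
byte 3=0x27: payload=0x27=39, contrib = 39<<21 = 81788928; acc -> 83284979, shift -> 28

Answer: acc=115 shift=7
acc=5107 shift=14
acc=1496051 shift=21
acc=83284979 shift=28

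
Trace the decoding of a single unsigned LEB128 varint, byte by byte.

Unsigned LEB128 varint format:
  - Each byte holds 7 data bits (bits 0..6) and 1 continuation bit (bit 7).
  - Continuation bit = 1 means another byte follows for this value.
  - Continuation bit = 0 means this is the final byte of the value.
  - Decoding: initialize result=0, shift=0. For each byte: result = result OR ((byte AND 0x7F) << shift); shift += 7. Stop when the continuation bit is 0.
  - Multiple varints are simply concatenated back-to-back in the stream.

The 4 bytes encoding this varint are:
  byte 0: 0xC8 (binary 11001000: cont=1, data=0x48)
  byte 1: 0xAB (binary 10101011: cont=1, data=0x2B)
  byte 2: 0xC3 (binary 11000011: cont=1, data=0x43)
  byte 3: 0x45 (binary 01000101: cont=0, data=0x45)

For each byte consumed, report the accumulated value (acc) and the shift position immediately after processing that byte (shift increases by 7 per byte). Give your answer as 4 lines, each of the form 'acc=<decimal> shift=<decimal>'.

Answer: acc=72 shift=7
acc=5576 shift=14
acc=1103304 shift=21
acc=145806792 shift=28

Derivation:
byte 0=0xC8: payload=0x48=72, contrib = 72<<0 = 72; acc -> 72, shift -> 7
byte 1=0xAB: payload=0x2B=43, contrib = 43<<7 = 5504; acc -> 5576, shift -> 14
byte 2=0xC3: payload=0x43=67, contrib = 67<<14 = 1097728; acc -> 1103304, shift -> 21
byte 3=0x45: payload=0x45=69, contrib = 69<<21 = 144703488; acc -> 145806792, shift -> 28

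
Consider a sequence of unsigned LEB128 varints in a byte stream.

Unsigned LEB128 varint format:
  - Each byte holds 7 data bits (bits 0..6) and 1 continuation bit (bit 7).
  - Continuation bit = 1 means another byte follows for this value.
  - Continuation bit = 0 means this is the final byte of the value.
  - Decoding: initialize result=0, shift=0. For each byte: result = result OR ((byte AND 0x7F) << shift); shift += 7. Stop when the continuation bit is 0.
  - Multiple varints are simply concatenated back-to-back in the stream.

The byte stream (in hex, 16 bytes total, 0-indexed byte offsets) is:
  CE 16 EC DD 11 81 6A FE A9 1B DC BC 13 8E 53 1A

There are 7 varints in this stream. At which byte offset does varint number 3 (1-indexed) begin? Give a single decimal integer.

  byte[0]=0xCE cont=1 payload=0x4E=78: acc |= 78<<0 -> acc=78 shift=7
  byte[1]=0x16 cont=0 payload=0x16=22: acc |= 22<<7 -> acc=2894 shift=14 [end]
Varint 1: bytes[0:2] = CE 16 -> value 2894 (2 byte(s))
  byte[2]=0xEC cont=1 payload=0x6C=108: acc |= 108<<0 -> acc=108 shift=7
  byte[3]=0xDD cont=1 payload=0x5D=93: acc |= 93<<7 -> acc=12012 shift=14
  byte[4]=0x11 cont=0 payload=0x11=17: acc |= 17<<14 -> acc=290540 shift=21 [end]
Varint 2: bytes[2:5] = EC DD 11 -> value 290540 (3 byte(s))
  byte[5]=0x81 cont=1 payload=0x01=1: acc |= 1<<0 -> acc=1 shift=7
  byte[6]=0x6A cont=0 payload=0x6A=106: acc |= 106<<7 -> acc=13569 shift=14 [end]
Varint 3: bytes[5:7] = 81 6A -> value 13569 (2 byte(s))
  byte[7]=0xFE cont=1 payload=0x7E=126: acc |= 126<<0 -> acc=126 shift=7
  byte[8]=0xA9 cont=1 payload=0x29=41: acc |= 41<<7 -> acc=5374 shift=14
  byte[9]=0x1B cont=0 payload=0x1B=27: acc |= 27<<14 -> acc=447742 shift=21 [end]
Varint 4: bytes[7:10] = FE A9 1B -> value 447742 (3 byte(s))
  byte[10]=0xDC cont=1 payload=0x5C=92: acc |= 92<<0 -> acc=92 shift=7
  byte[11]=0xBC cont=1 payload=0x3C=60: acc |= 60<<7 -> acc=7772 shift=14
  byte[12]=0x13 cont=0 payload=0x13=19: acc |= 19<<14 -> acc=319068 shift=21 [end]
Varint 5: bytes[10:13] = DC BC 13 -> value 319068 (3 byte(s))
  byte[13]=0x8E cont=1 payload=0x0E=14: acc |= 14<<0 -> acc=14 shift=7
  byte[14]=0x53 cont=0 payload=0x53=83: acc |= 83<<7 -> acc=10638 shift=14 [end]
Varint 6: bytes[13:15] = 8E 53 -> value 10638 (2 byte(s))
  byte[15]=0x1A cont=0 payload=0x1A=26: acc |= 26<<0 -> acc=26 shift=7 [end]
Varint 7: bytes[15:16] = 1A -> value 26 (1 byte(s))

Answer: 5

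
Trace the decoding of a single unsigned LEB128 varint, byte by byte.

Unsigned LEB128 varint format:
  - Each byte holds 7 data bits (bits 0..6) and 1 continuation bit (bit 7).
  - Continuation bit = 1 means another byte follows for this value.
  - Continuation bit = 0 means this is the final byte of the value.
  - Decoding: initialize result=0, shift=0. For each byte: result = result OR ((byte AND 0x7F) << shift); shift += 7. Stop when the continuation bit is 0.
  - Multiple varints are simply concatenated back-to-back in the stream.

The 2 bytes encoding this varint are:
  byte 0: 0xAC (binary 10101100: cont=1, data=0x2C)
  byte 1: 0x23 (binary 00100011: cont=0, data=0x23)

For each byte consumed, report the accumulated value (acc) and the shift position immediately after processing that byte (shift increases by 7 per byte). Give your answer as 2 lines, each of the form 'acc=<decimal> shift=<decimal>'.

byte 0=0xAC: payload=0x2C=44, contrib = 44<<0 = 44; acc -> 44, shift -> 7
byte 1=0x23: payload=0x23=35, contrib = 35<<7 = 4480; acc -> 4524, shift -> 14

Answer: acc=44 shift=7
acc=4524 shift=14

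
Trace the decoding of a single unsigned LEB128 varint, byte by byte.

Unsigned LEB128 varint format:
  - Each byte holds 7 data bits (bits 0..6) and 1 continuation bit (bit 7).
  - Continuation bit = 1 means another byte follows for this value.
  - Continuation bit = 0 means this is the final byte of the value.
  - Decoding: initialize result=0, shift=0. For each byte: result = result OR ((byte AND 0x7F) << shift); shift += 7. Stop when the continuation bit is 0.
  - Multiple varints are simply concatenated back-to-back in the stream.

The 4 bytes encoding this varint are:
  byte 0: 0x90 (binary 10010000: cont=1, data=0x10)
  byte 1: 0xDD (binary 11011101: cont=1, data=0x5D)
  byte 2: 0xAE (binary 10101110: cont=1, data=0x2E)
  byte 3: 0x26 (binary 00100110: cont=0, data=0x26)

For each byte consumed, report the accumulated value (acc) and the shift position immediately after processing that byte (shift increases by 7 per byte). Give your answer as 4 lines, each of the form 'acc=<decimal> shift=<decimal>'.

Answer: acc=16 shift=7
acc=11920 shift=14
acc=765584 shift=21
acc=80457360 shift=28

Derivation:
byte 0=0x90: payload=0x10=16, contrib = 16<<0 = 16; acc -> 16, shift -> 7
byte 1=0xDD: payload=0x5D=93, contrib = 93<<7 = 11904; acc -> 11920, shift -> 14
byte 2=0xAE: payload=0x2E=46, contrib = 46<<14 = 753664; acc -> 765584, shift -> 21
byte 3=0x26: payload=0x26=38, contrib = 38<<21 = 79691776; acc -> 80457360, shift -> 28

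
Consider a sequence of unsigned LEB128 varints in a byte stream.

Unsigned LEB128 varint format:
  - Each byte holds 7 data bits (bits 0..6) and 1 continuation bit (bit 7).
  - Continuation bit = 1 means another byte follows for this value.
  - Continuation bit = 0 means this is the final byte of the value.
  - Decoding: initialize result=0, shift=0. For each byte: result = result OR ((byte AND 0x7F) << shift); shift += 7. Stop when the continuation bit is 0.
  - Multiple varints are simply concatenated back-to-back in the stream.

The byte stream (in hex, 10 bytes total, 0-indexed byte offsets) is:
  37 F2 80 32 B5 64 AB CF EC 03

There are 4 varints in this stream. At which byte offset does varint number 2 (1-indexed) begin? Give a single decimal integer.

  byte[0]=0x37 cont=0 payload=0x37=55: acc |= 55<<0 -> acc=55 shift=7 [end]
Varint 1: bytes[0:1] = 37 -> value 55 (1 byte(s))
  byte[1]=0xF2 cont=1 payload=0x72=114: acc |= 114<<0 -> acc=114 shift=7
  byte[2]=0x80 cont=1 payload=0x00=0: acc |= 0<<7 -> acc=114 shift=14
  byte[3]=0x32 cont=0 payload=0x32=50: acc |= 50<<14 -> acc=819314 shift=21 [end]
Varint 2: bytes[1:4] = F2 80 32 -> value 819314 (3 byte(s))
  byte[4]=0xB5 cont=1 payload=0x35=53: acc |= 53<<0 -> acc=53 shift=7
  byte[5]=0x64 cont=0 payload=0x64=100: acc |= 100<<7 -> acc=12853 shift=14 [end]
Varint 3: bytes[4:6] = B5 64 -> value 12853 (2 byte(s))
  byte[6]=0xAB cont=1 payload=0x2B=43: acc |= 43<<0 -> acc=43 shift=7
  byte[7]=0xCF cont=1 payload=0x4F=79: acc |= 79<<7 -> acc=10155 shift=14
  byte[8]=0xEC cont=1 payload=0x6C=108: acc |= 108<<14 -> acc=1779627 shift=21
  byte[9]=0x03 cont=0 payload=0x03=3: acc |= 3<<21 -> acc=8071083 shift=28 [end]
Varint 4: bytes[6:10] = AB CF EC 03 -> value 8071083 (4 byte(s))

Answer: 1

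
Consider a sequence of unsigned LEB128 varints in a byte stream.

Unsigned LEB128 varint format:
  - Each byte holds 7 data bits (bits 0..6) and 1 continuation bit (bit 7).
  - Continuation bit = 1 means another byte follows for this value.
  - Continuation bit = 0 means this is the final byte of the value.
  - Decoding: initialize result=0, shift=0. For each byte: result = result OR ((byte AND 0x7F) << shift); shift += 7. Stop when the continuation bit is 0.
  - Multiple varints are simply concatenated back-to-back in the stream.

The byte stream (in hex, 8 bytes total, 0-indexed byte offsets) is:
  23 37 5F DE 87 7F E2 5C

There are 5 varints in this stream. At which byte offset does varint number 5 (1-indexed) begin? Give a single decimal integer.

Answer: 6

Derivation:
  byte[0]=0x23 cont=0 payload=0x23=35: acc |= 35<<0 -> acc=35 shift=7 [end]
Varint 1: bytes[0:1] = 23 -> value 35 (1 byte(s))
  byte[1]=0x37 cont=0 payload=0x37=55: acc |= 55<<0 -> acc=55 shift=7 [end]
Varint 2: bytes[1:2] = 37 -> value 55 (1 byte(s))
  byte[2]=0x5F cont=0 payload=0x5F=95: acc |= 95<<0 -> acc=95 shift=7 [end]
Varint 3: bytes[2:3] = 5F -> value 95 (1 byte(s))
  byte[3]=0xDE cont=1 payload=0x5E=94: acc |= 94<<0 -> acc=94 shift=7
  byte[4]=0x87 cont=1 payload=0x07=7: acc |= 7<<7 -> acc=990 shift=14
  byte[5]=0x7F cont=0 payload=0x7F=127: acc |= 127<<14 -> acc=2081758 shift=21 [end]
Varint 4: bytes[3:6] = DE 87 7F -> value 2081758 (3 byte(s))
  byte[6]=0xE2 cont=1 payload=0x62=98: acc |= 98<<0 -> acc=98 shift=7
  byte[7]=0x5C cont=0 payload=0x5C=92: acc |= 92<<7 -> acc=11874 shift=14 [end]
Varint 5: bytes[6:8] = E2 5C -> value 11874 (2 byte(s))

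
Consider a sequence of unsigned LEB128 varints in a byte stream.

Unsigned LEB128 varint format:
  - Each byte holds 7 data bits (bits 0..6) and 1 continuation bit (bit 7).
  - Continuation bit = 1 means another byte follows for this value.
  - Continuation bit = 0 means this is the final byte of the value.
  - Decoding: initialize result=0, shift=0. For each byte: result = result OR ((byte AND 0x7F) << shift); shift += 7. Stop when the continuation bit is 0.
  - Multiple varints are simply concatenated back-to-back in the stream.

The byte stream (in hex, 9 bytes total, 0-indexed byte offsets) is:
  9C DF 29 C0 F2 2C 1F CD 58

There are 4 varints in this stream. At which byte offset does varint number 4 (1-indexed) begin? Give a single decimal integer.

  byte[0]=0x9C cont=1 payload=0x1C=28: acc |= 28<<0 -> acc=28 shift=7
  byte[1]=0xDF cont=1 payload=0x5F=95: acc |= 95<<7 -> acc=12188 shift=14
  byte[2]=0x29 cont=0 payload=0x29=41: acc |= 41<<14 -> acc=683932 shift=21 [end]
Varint 1: bytes[0:3] = 9C DF 29 -> value 683932 (3 byte(s))
  byte[3]=0xC0 cont=1 payload=0x40=64: acc |= 64<<0 -> acc=64 shift=7
  byte[4]=0xF2 cont=1 payload=0x72=114: acc |= 114<<7 -> acc=14656 shift=14
  byte[5]=0x2C cont=0 payload=0x2C=44: acc |= 44<<14 -> acc=735552 shift=21 [end]
Varint 2: bytes[3:6] = C0 F2 2C -> value 735552 (3 byte(s))
  byte[6]=0x1F cont=0 payload=0x1F=31: acc |= 31<<0 -> acc=31 shift=7 [end]
Varint 3: bytes[6:7] = 1F -> value 31 (1 byte(s))
  byte[7]=0xCD cont=1 payload=0x4D=77: acc |= 77<<0 -> acc=77 shift=7
  byte[8]=0x58 cont=0 payload=0x58=88: acc |= 88<<7 -> acc=11341 shift=14 [end]
Varint 4: bytes[7:9] = CD 58 -> value 11341 (2 byte(s))

Answer: 7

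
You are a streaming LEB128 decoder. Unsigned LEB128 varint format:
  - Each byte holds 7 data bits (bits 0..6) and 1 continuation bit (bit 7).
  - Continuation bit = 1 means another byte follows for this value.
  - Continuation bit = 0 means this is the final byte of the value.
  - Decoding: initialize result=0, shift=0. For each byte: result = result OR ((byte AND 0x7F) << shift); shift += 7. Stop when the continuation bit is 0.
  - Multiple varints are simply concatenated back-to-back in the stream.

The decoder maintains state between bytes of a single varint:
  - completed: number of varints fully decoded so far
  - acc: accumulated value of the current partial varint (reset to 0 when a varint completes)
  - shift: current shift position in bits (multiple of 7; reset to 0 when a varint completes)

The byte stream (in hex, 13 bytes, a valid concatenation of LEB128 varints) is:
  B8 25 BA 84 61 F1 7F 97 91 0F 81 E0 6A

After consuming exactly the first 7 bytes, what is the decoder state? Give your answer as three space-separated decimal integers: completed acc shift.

byte[0]=0xB8 cont=1 payload=0x38: acc |= 56<<0 -> completed=0 acc=56 shift=7
byte[1]=0x25 cont=0 payload=0x25: varint #1 complete (value=4792); reset -> completed=1 acc=0 shift=0
byte[2]=0xBA cont=1 payload=0x3A: acc |= 58<<0 -> completed=1 acc=58 shift=7
byte[3]=0x84 cont=1 payload=0x04: acc |= 4<<7 -> completed=1 acc=570 shift=14
byte[4]=0x61 cont=0 payload=0x61: varint #2 complete (value=1589818); reset -> completed=2 acc=0 shift=0
byte[5]=0xF1 cont=1 payload=0x71: acc |= 113<<0 -> completed=2 acc=113 shift=7
byte[6]=0x7F cont=0 payload=0x7F: varint #3 complete (value=16369); reset -> completed=3 acc=0 shift=0

Answer: 3 0 0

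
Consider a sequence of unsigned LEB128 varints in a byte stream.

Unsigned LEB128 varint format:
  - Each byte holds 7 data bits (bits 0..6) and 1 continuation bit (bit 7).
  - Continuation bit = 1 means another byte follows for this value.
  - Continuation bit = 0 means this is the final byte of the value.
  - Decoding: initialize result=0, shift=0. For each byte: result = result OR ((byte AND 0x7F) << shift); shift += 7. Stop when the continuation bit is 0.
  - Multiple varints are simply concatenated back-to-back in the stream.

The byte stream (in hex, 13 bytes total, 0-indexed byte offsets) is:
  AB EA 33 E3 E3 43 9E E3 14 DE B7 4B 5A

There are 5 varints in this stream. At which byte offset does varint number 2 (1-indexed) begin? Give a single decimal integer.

Answer: 3

Derivation:
  byte[0]=0xAB cont=1 payload=0x2B=43: acc |= 43<<0 -> acc=43 shift=7
  byte[1]=0xEA cont=1 payload=0x6A=106: acc |= 106<<7 -> acc=13611 shift=14
  byte[2]=0x33 cont=0 payload=0x33=51: acc |= 51<<14 -> acc=849195 shift=21 [end]
Varint 1: bytes[0:3] = AB EA 33 -> value 849195 (3 byte(s))
  byte[3]=0xE3 cont=1 payload=0x63=99: acc |= 99<<0 -> acc=99 shift=7
  byte[4]=0xE3 cont=1 payload=0x63=99: acc |= 99<<7 -> acc=12771 shift=14
  byte[5]=0x43 cont=0 payload=0x43=67: acc |= 67<<14 -> acc=1110499 shift=21 [end]
Varint 2: bytes[3:6] = E3 E3 43 -> value 1110499 (3 byte(s))
  byte[6]=0x9E cont=1 payload=0x1E=30: acc |= 30<<0 -> acc=30 shift=7
  byte[7]=0xE3 cont=1 payload=0x63=99: acc |= 99<<7 -> acc=12702 shift=14
  byte[8]=0x14 cont=0 payload=0x14=20: acc |= 20<<14 -> acc=340382 shift=21 [end]
Varint 3: bytes[6:9] = 9E E3 14 -> value 340382 (3 byte(s))
  byte[9]=0xDE cont=1 payload=0x5E=94: acc |= 94<<0 -> acc=94 shift=7
  byte[10]=0xB7 cont=1 payload=0x37=55: acc |= 55<<7 -> acc=7134 shift=14
  byte[11]=0x4B cont=0 payload=0x4B=75: acc |= 75<<14 -> acc=1235934 shift=21 [end]
Varint 4: bytes[9:12] = DE B7 4B -> value 1235934 (3 byte(s))
  byte[12]=0x5A cont=0 payload=0x5A=90: acc |= 90<<0 -> acc=90 shift=7 [end]
Varint 5: bytes[12:13] = 5A -> value 90 (1 byte(s))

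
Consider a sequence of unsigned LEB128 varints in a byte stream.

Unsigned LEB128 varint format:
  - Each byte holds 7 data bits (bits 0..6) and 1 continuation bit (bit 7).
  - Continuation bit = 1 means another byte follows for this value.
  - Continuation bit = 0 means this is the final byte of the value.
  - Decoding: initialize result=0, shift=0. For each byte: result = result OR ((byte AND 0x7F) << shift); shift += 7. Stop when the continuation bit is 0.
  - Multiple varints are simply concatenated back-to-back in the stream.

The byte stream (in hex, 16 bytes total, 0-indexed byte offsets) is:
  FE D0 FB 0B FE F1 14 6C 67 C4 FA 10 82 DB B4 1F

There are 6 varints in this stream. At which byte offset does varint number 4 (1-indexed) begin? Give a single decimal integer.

Answer: 8

Derivation:
  byte[0]=0xFE cont=1 payload=0x7E=126: acc |= 126<<0 -> acc=126 shift=7
  byte[1]=0xD0 cont=1 payload=0x50=80: acc |= 80<<7 -> acc=10366 shift=14
  byte[2]=0xFB cont=1 payload=0x7B=123: acc |= 123<<14 -> acc=2025598 shift=21
  byte[3]=0x0B cont=0 payload=0x0B=11: acc |= 11<<21 -> acc=25094270 shift=28 [end]
Varint 1: bytes[0:4] = FE D0 FB 0B -> value 25094270 (4 byte(s))
  byte[4]=0xFE cont=1 payload=0x7E=126: acc |= 126<<0 -> acc=126 shift=7
  byte[5]=0xF1 cont=1 payload=0x71=113: acc |= 113<<7 -> acc=14590 shift=14
  byte[6]=0x14 cont=0 payload=0x14=20: acc |= 20<<14 -> acc=342270 shift=21 [end]
Varint 2: bytes[4:7] = FE F1 14 -> value 342270 (3 byte(s))
  byte[7]=0x6C cont=0 payload=0x6C=108: acc |= 108<<0 -> acc=108 shift=7 [end]
Varint 3: bytes[7:8] = 6C -> value 108 (1 byte(s))
  byte[8]=0x67 cont=0 payload=0x67=103: acc |= 103<<0 -> acc=103 shift=7 [end]
Varint 4: bytes[8:9] = 67 -> value 103 (1 byte(s))
  byte[9]=0xC4 cont=1 payload=0x44=68: acc |= 68<<0 -> acc=68 shift=7
  byte[10]=0xFA cont=1 payload=0x7A=122: acc |= 122<<7 -> acc=15684 shift=14
  byte[11]=0x10 cont=0 payload=0x10=16: acc |= 16<<14 -> acc=277828 shift=21 [end]
Varint 5: bytes[9:12] = C4 FA 10 -> value 277828 (3 byte(s))
  byte[12]=0x82 cont=1 payload=0x02=2: acc |= 2<<0 -> acc=2 shift=7
  byte[13]=0xDB cont=1 payload=0x5B=91: acc |= 91<<7 -> acc=11650 shift=14
  byte[14]=0xB4 cont=1 payload=0x34=52: acc |= 52<<14 -> acc=863618 shift=21
  byte[15]=0x1F cont=0 payload=0x1F=31: acc |= 31<<21 -> acc=65875330 shift=28 [end]
Varint 6: bytes[12:16] = 82 DB B4 1F -> value 65875330 (4 byte(s))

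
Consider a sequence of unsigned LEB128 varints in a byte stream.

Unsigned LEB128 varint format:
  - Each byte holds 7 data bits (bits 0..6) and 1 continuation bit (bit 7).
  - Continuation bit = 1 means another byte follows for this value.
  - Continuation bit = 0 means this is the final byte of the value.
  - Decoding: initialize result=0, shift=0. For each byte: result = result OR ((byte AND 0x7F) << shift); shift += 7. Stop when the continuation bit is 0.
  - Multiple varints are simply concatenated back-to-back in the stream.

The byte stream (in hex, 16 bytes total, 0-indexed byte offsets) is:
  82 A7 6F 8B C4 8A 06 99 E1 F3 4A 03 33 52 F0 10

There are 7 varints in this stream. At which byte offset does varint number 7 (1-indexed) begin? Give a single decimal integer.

  byte[0]=0x82 cont=1 payload=0x02=2: acc |= 2<<0 -> acc=2 shift=7
  byte[1]=0xA7 cont=1 payload=0x27=39: acc |= 39<<7 -> acc=4994 shift=14
  byte[2]=0x6F cont=0 payload=0x6F=111: acc |= 111<<14 -> acc=1823618 shift=21 [end]
Varint 1: bytes[0:3] = 82 A7 6F -> value 1823618 (3 byte(s))
  byte[3]=0x8B cont=1 payload=0x0B=11: acc |= 11<<0 -> acc=11 shift=7
  byte[4]=0xC4 cont=1 payload=0x44=68: acc |= 68<<7 -> acc=8715 shift=14
  byte[5]=0x8A cont=1 payload=0x0A=10: acc |= 10<<14 -> acc=172555 shift=21
  byte[6]=0x06 cont=0 payload=0x06=6: acc |= 6<<21 -> acc=12755467 shift=28 [end]
Varint 2: bytes[3:7] = 8B C4 8A 06 -> value 12755467 (4 byte(s))
  byte[7]=0x99 cont=1 payload=0x19=25: acc |= 25<<0 -> acc=25 shift=7
  byte[8]=0xE1 cont=1 payload=0x61=97: acc |= 97<<7 -> acc=12441 shift=14
  byte[9]=0xF3 cont=1 payload=0x73=115: acc |= 115<<14 -> acc=1896601 shift=21
  byte[10]=0x4A cont=0 payload=0x4A=74: acc |= 74<<21 -> acc=157085849 shift=28 [end]
Varint 3: bytes[7:11] = 99 E1 F3 4A -> value 157085849 (4 byte(s))
  byte[11]=0x03 cont=0 payload=0x03=3: acc |= 3<<0 -> acc=3 shift=7 [end]
Varint 4: bytes[11:12] = 03 -> value 3 (1 byte(s))
  byte[12]=0x33 cont=0 payload=0x33=51: acc |= 51<<0 -> acc=51 shift=7 [end]
Varint 5: bytes[12:13] = 33 -> value 51 (1 byte(s))
  byte[13]=0x52 cont=0 payload=0x52=82: acc |= 82<<0 -> acc=82 shift=7 [end]
Varint 6: bytes[13:14] = 52 -> value 82 (1 byte(s))
  byte[14]=0xF0 cont=1 payload=0x70=112: acc |= 112<<0 -> acc=112 shift=7
  byte[15]=0x10 cont=0 payload=0x10=16: acc |= 16<<7 -> acc=2160 shift=14 [end]
Varint 7: bytes[14:16] = F0 10 -> value 2160 (2 byte(s))

Answer: 14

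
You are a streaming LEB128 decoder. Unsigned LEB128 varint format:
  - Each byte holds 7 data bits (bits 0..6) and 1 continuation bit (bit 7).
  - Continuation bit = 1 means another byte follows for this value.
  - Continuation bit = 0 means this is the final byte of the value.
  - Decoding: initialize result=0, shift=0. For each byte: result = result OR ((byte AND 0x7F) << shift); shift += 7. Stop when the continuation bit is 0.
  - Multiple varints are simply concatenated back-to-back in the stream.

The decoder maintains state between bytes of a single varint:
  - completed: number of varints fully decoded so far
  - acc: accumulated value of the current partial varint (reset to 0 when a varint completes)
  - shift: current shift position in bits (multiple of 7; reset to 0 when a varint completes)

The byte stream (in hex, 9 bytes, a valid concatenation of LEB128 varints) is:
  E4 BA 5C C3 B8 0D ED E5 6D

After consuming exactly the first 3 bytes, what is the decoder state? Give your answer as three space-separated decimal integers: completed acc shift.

byte[0]=0xE4 cont=1 payload=0x64: acc |= 100<<0 -> completed=0 acc=100 shift=7
byte[1]=0xBA cont=1 payload=0x3A: acc |= 58<<7 -> completed=0 acc=7524 shift=14
byte[2]=0x5C cont=0 payload=0x5C: varint #1 complete (value=1514852); reset -> completed=1 acc=0 shift=0

Answer: 1 0 0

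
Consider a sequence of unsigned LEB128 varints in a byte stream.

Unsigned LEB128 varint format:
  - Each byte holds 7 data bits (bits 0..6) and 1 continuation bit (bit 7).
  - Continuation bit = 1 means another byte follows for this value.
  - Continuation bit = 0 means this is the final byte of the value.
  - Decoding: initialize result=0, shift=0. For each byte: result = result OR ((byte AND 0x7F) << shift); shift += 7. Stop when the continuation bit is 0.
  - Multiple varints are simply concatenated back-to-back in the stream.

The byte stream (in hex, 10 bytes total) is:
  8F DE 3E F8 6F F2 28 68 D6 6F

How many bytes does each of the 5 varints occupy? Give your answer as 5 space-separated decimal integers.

Answer: 3 2 2 1 2

Derivation:
  byte[0]=0x8F cont=1 payload=0x0F=15: acc |= 15<<0 -> acc=15 shift=7
  byte[1]=0xDE cont=1 payload=0x5E=94: acc |= 94<<7 -> acc=12047 shift=14
  byte[2]=0x3E cont=0 payload=0x3E=62: acc |= 62<<14 -> acc=1027855 shift=21 [end]
Varint 1: bytes[0:3] = 8F DE 3E -> value 1027855 (3 byte(s))
  byte[3]=0xF8 cont=1 payload=0x78=120: acc |= 120<<0 -> acc=120 shift=7
  byte[4]=0x6F cont=0 payload=0x6F=111: acc |= 111<<7 -> acc=14328 shift=14 [end]
Varint 2: bytes[3:5] = F8 6F -> value 14328 (2 byte(s))
  byte[5]=0xF2 cont=1 payload=0x72=114: acc |= 114<<0 -> acc=114 shift=7
  byte[6]=0x28 cont=0 payload=0x28=40: acc |= 40<<7 -> acc=5234 shift=14 [end]
Varint 3: bytes[5:7] = F2 28 -> value 5234 (2 byte(s))
  byte[7]=0x68 cont=0 payload=0x68=104: acc |= 104<<0 -> acc=104 shift=7 [end]
Varint 4: bytes[7:8] = 68 -> value 104 (1 byte(s))
  byte[8]=0xD6 cont=1 payload=0x56=86: acc |= 86<<0 -> acc=86 shift=7
  byte[9]=0x6F cont=0 payload=0x6F=111: acc |= 111<<7 -> acc=14294 shift=14 [end]
Varint 5: bytes[8:10] = D6 6F -> value 14294 (2 byte(s))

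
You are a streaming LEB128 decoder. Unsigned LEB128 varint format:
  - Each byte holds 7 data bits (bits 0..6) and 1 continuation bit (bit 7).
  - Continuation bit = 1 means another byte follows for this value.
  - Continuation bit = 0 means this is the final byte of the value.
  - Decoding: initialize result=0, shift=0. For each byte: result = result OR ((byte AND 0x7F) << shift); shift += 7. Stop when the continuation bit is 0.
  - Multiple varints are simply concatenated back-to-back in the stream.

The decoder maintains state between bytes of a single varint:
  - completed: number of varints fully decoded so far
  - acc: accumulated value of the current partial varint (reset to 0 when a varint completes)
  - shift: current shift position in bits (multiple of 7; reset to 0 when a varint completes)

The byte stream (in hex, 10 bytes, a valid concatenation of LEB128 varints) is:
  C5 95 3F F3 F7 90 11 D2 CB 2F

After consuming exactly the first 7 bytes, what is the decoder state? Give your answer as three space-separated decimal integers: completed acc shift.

Answer: 2 0 0

Derivation:
byte[0]=0xC5 cont=1 payload=0x45: acc |= 69<<0 -> completed=0 acc=69 shift=7
byte[1]=0x95 cont=1 payload=0x15: acc |= 21<<7 -> completed=0 acc=2757 shift=14
byte[2]=0x3F cont=0 payload=0x3F: varint #1 complete (value=1034949); reset -> completed=1 acc=0 shift=0
byte[3]=0xF3 cont=1 payload=0x73: acc |= 115<<0 -> completed=1 acc=115 shift=7
byte[4]=0xF7 cont=1 payload=0x77: acc |= 119<<7 -> completed=1 acc=15347 shift=14
byte[5]=0x90 cont=1 payload=0x10: acc |= 16<<14 -> completed=1 acc=277491 shift=21
byte[6]=0x11 cont=0 payload=0x11: varint #2 complete (value=35929075); reset -> completed=2 acc=0 shift=0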